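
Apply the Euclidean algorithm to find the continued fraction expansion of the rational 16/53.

[0; 3, 3, 5]

Run the Euclidean algorithm on 16 and 53; the successive quotients are the partial quotients a_0, a_1, ... (each step inverts the fractional part left over by the previous one):
  16 = 0*53 + 16, so a_0 = 0.
  53 = 3*16 + 5, so a_1 = 3.
  16 = 3*5 + 1, so a_2 = 3.
  5 = 5*1 + 0, so a_3 = 5.
The remainder reaches 0 after 4 divisions, so the expansion has 4 partial quotients, read off in order.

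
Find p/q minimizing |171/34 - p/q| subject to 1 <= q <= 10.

Expand x = 171/34 as a continued fraction with the Euclidean algorithm:
  171 = 5*34 + 1, so a_0 = 5.
  34 = 34*1 + 0, so a_1 = 34.
so x = [5; 34].
Convergents (p_i = a_i*p_{i-1} + p_{i-2}, q_i = a_i*q_{i-1} + q_{i-2} with p_{-2}=0, p_{-1}=1, q_{-2}=1, q_{-1}=0), until the denominator exceeds 10:
  i=0: a_0=5, p_0 = 5*1 + 0 = 5, q_0 = 5*0 + 1 = 1.
  i=1: a_1=34, p_1 = 34*5 + 1 = 171, q_1 = 34*1 + 0 = 34.
q_1 = 34 > 10, so the last convergent with denominator <= 10 is p_0/q_0 = 5/1.
The closest fraction with denominator <= 10 is either p_0/q_0 or the intermediate fraction (k*p_0 + p_{-1})/(k*q_0 + q_{-1}) with the largest k >= 1 whose denominator stays <= 10; these approach x as k grows, and every other convergent or intermediate fraction in range is farther away.
Largest k: floor((10 - q_{-1})/q_0) = floor((10 - 0)/1) = 10 (using the seeds p_{-1} = 1, q_{-1} = 0).
That gives (10*5 + 1)/(10*1 + 0) = 51/10.
Compare the errors: |x - 5/1| = |171*1 - 5*34|/(34*1) = 1/34, and |x - 51/10| = |171*10 - 51*34|/(34*10) = 24/340.
Cross-multiplying, 1*340 = 340 < 816 = 24*34, so 1/34 is smaller: the convergent 5/1 is closer to x than 51/10.

5/1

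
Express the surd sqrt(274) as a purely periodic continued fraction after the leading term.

Write x_i = (sqrt(274) + m_i)/d_i with (m_0, d_0) = (0, 1). a_0 = floor(sqrt(274)) = 16, since 16^2 = 256 <= 274 < 289 = 17^2.
Iterate m_{i+1} = d_i*a_i - m_i, d_{i+1} = (274 - m_{i+1}^2)/d_i, a_{i+1} = floor((a_0 + m_{i+1})/d_{i+1}):
  m_1 = 1*16 - 0 = 16, d_1 = (274 - 16^2)/1 = 18/1 = 18, a_1 = floor((16 + 16)/18) = 1.
  m_2 = 18*1 - 16 = 2, d_2 = (274 - 2^2)/18 = 270/18 = 15, a_2 = floor((16 + 2)/15) = 1.
  m_3 = 15*1 - 2 = 13, d_3 = (274 - 13^2)/15 = 105/15 = 7, a_3 = floor((16 + 13)/7) = 4.
  m_4 = 7*4 - 13 = 15, d_4 = (274 - 15^2)/7 = 49/7 = 7, a_4 = floor((16 + 15)/7) = 4.
  m_5 = 7*4 - 15 = 13, d_5 = (274 - 13^2)/7 = 105/7 = 15, a_5 = floor((16 + 13)/15) = 1.
  m_6 = 15*1 - 13 = 2, d_6 = (274 - 2^2)/15 = 270/15 = 18, a_6 = floor((16 + 2)/18) = 1.
  m_7 = 18*1 - 2 = 16, d_7 = (274 - 16^2)/18 = 18/18 = 1, a_7 = floor((16 + 16)/1) = 32.
  m_8 = 1*32 - 16 = 16, d_8 = (274 - 16^2)/1 = 18/1 = 18: (m_8, d_8) = (m_1, d_1) = (16, 18), so from here the quotients repeat a_1, ..., a_7; the period length is 7.
Hence the expansion of sqrt(274) is a_0 = 16 followed by the repeating block 1, 1, 4, 4, 1, 1, 32 (period 7).

[16; (1, 1, 4, 4, 1, 1, 32)]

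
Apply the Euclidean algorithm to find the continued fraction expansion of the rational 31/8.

[3; 1, 7]

Run the Euclidean algorithm on 31 and 8; the successive quotients are the partial quotients a_0, a_1, ... (each step inverts the fractional part left over by the previous one):
  31 = 3*8 + 7, so a_0 = 3.
  8 = 1*7 + 1, so a_1 = 1.
  7 = 7*1 + 0, so a_2 = 7.
The remainder reaches 0 after 3 divisions, so the expansion has 3 partial quotients, read off in order.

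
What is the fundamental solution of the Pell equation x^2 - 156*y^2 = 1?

(x, y) = (25, 2)

First expand sqrt(156) as a continued fraction. With x_i = (sqrt(156) + m_i)/d_i and (m_0, d_0) = (0, 1): a_0 = floor(sqrt(156)) = 12, since 12^2 = 144 <= 156 < 169 = 13^2.
Iterate m_{i+1} = d_i*a_i - m_i, d_{i+1} = (156 - m_{i+1}^2)/d_i, a_{i+1} = floor((a_0 + m_{i+1})/d_{i+1}):
  m_1 = 1*12 - 0 = 12, d_1 = (156 - 12^2)/1 = 12/1 = 12, a_1 = floor((12 + 12)/12) = 2.
  m_2 = 12*2 - 12 = 12, d_2 = (156 - 12^2)/12 = 12/12 = 1, a_2 = floor((12 + 12)/1) = 24.
  m_3 = 1*24 - 12 = 12, d_3 = (156 - 12^2)/1 = 12/1 = 12: (m_3, d_3) = (m_1, d_1) = (12, 12), so from here the quotients repeat a_1, a_2; the period length is 2.
So sqrt(156) = [12; (2, 24)] with period length k = 2.
k is even, so the fundamental solution of x^2 - 156y^2 = 1 is (p_{k-1}, q_{k-1}) = (p_1, q_1); compute convergents through index 1.
Convergents (p_i = a_i*p_{i-1} + p_{i-2}, q_i = a_i*q_{i-1} + q_{i-2} with p_{-2}=0, p_{-1}=1, q_{-2}=1, q_{-1}=0):
  i=0: a_0=12, p_0 = 12*1 + 0 = 12, q_0 = 12*0 + 1 = 1.
  i=1: a_1=2, p_1 = 2*12 + 1 = 25, q_1 = 2*1 + 0 = 2.
Check: 25^2 - 156*2^2 = 625 - 624 = 1, so (x, y) = (25, 2) solves the equation, and by the theorem it is the least positive solution.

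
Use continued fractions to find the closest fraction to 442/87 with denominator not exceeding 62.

315/62

Expand x = 442/87 as a continued fraction with the Euclidean algorithm:
  442 = 5*87 + 7, so a_0 = 5.
  87 = 12*7 + 3, so a_1 = 12.
  7 = 2*3 + 1, so a_2 = 2.
  3 = 3*1 + 0, so a_3 = 3.
so x = [5; 12, 2, 3].
Convergents (p_i = a_i*p_{i-1} + p_{i-2}, q_i = a_i*q_{i-1} + q_{i-2} with p_{-2}=0, p_{-1}=1, q_{-2}=1, q_{-1}=0), until the denominator exceeds 62:
  i=0: a_0=5, p_0 = 5*1 + 0 = 5, q_0 = 5*0 + 1 = 1.
  i=1: a_1=12, p_1 = 12*5 + 1 = 61, q_1 = 12*1 + 0 = 12.
  i=2: a_2=2, p_2 = 2*61 + 5 = 127, q_2 = 2*12 + 1 = 25.
  i=3: a_3=3, p_3 = 3*127 + 61 = 442, q_3 = 3*25 + 12 = 87.
q_3 = 87 > 62, so the last convergent with denominator <= 62 is p_2/q_2 = 127/25.
The closest fraction with denominator <= 62 is either p_2/q_2 or the intermediate fraction (k*p_2 + p_1)/(k*q_2 + q_1) with the largest k >= 1 whose denominator stays <= 62; these approach x as k grows, and every other convergent or intermediate fraction in range is farther away.
Largest k: floor((62 - q_1)/q_2) = floor((62 - 12)/25) = 2.
That gives (2*127 + 61)/(2*25 + 12) = 315/62.
Compare the errors: |x - 127/25| = |442*25 - 127*87|/(87*25) = 1/2175, and |x - 315/62| = |442*62 - 315*87|/(87*62) = 1/5394.
Cross-multiplying, 1*2175 = 2175 < 5394 = 1*5394, so 1/5394 is smaller: the intermediate fraction 315/62 is closer to x than 127/25.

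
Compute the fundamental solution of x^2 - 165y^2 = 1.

(x, y) = (1079, 84)

First expand sqrt(165) as a continued fraction. With x_i = (sqrt(165) + m_i)/d_i and (m_0, d_0) = (0, 1): a_0 = floor(sqrt(165)) = 12, since 12^2 = 144 <= 165 < 169 = 13^2.
Iterate m_{i+1} = d_i*a_i - m_i, d_{i+1} = (165 - m_{i+1}^2)/d_i, a_{i+1} = floor((a_0 + m_{i+1})/d_{i+1}):
  m_1 = 1*12 - 0 = 12, d_1 = (165 - 12^2)/1 = 21/1 = 21, a_1 = floor((12 + 12)/21) = 1.
  m_2 = 21*1 - 12 = 9, d_2 = (165 - 9^2)/21 = 84/21 = 4, a_2 = floor((12 + 9)/4) = 5.
  m_3 = 4*5 - 9 = 11, d_3 = (165 - 11^2)/4 = 44/4 = 11, a_3 = floor((12 + 11)/11) = 2.
  m_4 = 11*2 - 11 = 11, d_4 = (165 - 11^2)/11 = 44/11 = 4, a_4 = floor((12 + 11)/4) = 5.
  m_5 = 4*5 - 11 = 9, d_5 = (165 - 9^2)/4 = 84/4 = 21, a_5 = floor((12 + 9)/21) = 1.
  m_6 = 21*1 - 9 = 12, d_6 = (165 - 12^2)/21 = 21/21 = 1, a_6 = floor((12 + 12)/1) = 24.
  m_7 = 1*24 - 12 = 12, d_7 = (165 - 12^2)/1 = 21/1 = 21: (m_7, d_7) = (m_1, d_1) = (12, 21), so from here the quotients repeat a_1, ..., a_6; the period length is 6.
So sqrt(165) = [12; (1, 5, 2, 5, 1, 24)] with period length k = 6.
k is even, so the fundamental solution of x^2 - 165y^2 = 1 is (p_{k-1}, q_{k-1}) = (p_5, q_5); compute convergents through index 5.
Convergents (p_i = a_i*p_{i-1} + p_{i-2}, q_i = a_i*q_{i-1} + q_{i-2} with p_{-2}=0, p_{-1}=1, q_{-2}=1, q_{-1}=0):
  i=0: a_0=12, p_0 = 12*1 + 0 = 12, q_0 = 12*0 + 1 = 1.
  i=1: a_1=1, p_1 = 1*12 + 1 = 13, q_1 = 1*1 + 0 = 1.
  i=2: a_2=5, p_2 = 5*13 + 12 = 77, q_2 = 5*1 + 1 = 6.
  i=3: a_3=2, p_3 = 2*77 + 13 = 167, q_3 = 2*6 + 1 = 13.
  i=4: a_4=5, p_4 = 5*167 + 77 = 912, q_4 = 5*13 + 6 = 71.
  i=5: a_5=1, p_5 = 1*912 + 167 = 1079, q_5 = 1*71 + 13 = 84.
Check: 1079^2 - 165*84^2 = 1164241 - 1164240 = 1, so (x, y) = (1079, 84) solves the equation, and by the theorem it is the least positive solution.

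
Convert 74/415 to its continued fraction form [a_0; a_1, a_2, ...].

[0; 5, 1, 1, 1, 1, 4, 3]

Run the Euclidean algorithm on 74 and 415; the successive quotients are the partial quotients a_0, a_1, ... (each step inverts the fractional part left over by the previous one):
  74 = 0*415 + 74, so a_0 = 0.
  415 = 5*74 + 45, so a_1 = 5.
  74 = 1*45 + 29, so a_2 = 1.
  45 = 1*29 + 16, so a_3 = 1.
  29 = 1*16 + 13, so a_4 = 1.
  16 = 1*13 + 3, so a_5 = 1.
  13 = 4*3 + 1, so a_6 = 4.
  3 = 3*1 + 0, so a_7 = 3.
The remainder reaches 0 after 8 divisions, so the expansion has 8 partial quotients, read off in order.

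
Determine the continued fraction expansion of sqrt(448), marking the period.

[21; (6, 42)]

Write x_i = (sqrt(448) + m_i)/d_i with (m_0, d_0) = (0, 1). a_0 = floor(sqrt(448)) = 21, since 21^2 = 441 <= 448 < 484 = 22^2.
Iterate m_{i+1} = d_i*a_i - m_i, d_{i+1} = (448 - m_{i+1}^2)/d_i, a_{i+1} = floor((a_0 + m_{i+1})/d_{i+1}):
  m_1 = 1*21 - 0 = 21, d_1 = (448 - 21^2)/1 = 7/1 = 7, a_1 = floor((21 + 21)/7) = 6.
  m_2 = 7*6 - 21 = 21, d_2 = (448 - 21^2)/7 = 7/7 = 1, a_2 = floor((21 + 21)/1) = 42.
  m_3 = 1*42 - 21 = 21, d_3 = (448 - 21^2)/1 = 7/1 = 7: (m_3, d_3) = (m_1, d_1) = (21, 7), so from here the quotients repeat a_1, a_2; the period length is 2.
Hence the expansion of sqrt(448) is a_0 = 21 followed by the repeating block 6, 42 (period 2).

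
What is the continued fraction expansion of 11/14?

[0; 1, 3, 1, 2]

Run the Euclidean algorithm on 11 and 14; the successive quotients are the partial quotients a_0, a_1, ... (each step inverts the fractional part left over by the previous one):
  11 = 0*14 + 11, so a_0 = 0.
  14 = 1*11 + 3, so a_1 = 1.
  11 = 3*3 + 2, so a_2 = 3.
  3 = 1*2 + 1, so a_3 = 1.
  2 = 2*1 + 0, so a_4 = 2.
The remainder reaches 0 after 5 divisions, so the expansion has 5 partial quotients, read off in order.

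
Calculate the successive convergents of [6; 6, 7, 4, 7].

6/1, 37/6, 265/43, 1097/178, 7944/1289

Using the convergent recurrence p_i = a_i*p_{i-1} + p_{i-2}, q_i = a_i*q_{i-1} + q_{i-2} with p_{-2}=0, p_{-1}=1, q_{-2}=1, q_{-1}=0:
  i=0: a_0=6, p_0 = 6*1 + 0 = 6, q_0 = 6*0 + 1 = 1.
  i=1: a_1=6, p_1 = 6*6 + 1 = 37, q_1 = 6*1 + 0 = 6.
  i=2: a_2=7, p_2 = 7*37 + 6 = 265, q_2 = 7*6 + 1 = 43.
  i=3: a_3=4, p_3 = 4*265 + 37 = 1097, q_3 = 4*43 + 6 = 178.
  i=4: a_4=7, p_4 = 7*1097 + 265 = 7944, q_4 = 7*178 + 43 = 1289.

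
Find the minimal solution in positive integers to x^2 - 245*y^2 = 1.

First expand sqrt(245) as a continued fraction. With x_i = (sqrt(245) + m_i)/d_i and (m_0, d_0) = (0, 1): a_0 = floor(sqrt(245)) = 15, since 15^2 = 225 <= 245 < 256 = 16^2.
Iterate m_{i+1} = d_i*a_i - m_i, d_{i+1} = (245 - m_{i+1}^2)/d_i, a_{i+1} = floor((a_0 + m_{i+1})/d_{i+1}):
  m_1 = 1*15 - 0 = 15, d_1 = (245 - 15^2)/1 = 20/1 = 20, a_1 = floor((15 + 15)/20) = 1.
  m_2 = 20*1 - 15 = 5, d_2 = (245 - 5^2)/20 = 220/20 = 11, a_2 = floor((15 + 5)/11) = 1.
  m_3 = 11*1 - 5 = 6, d_3 = (245 - 6^2)/11 = 209/11 = 19, a_3 = floor((15 + 6)/19) = 1.
  m_4 = 19*1 - 6 = 13, d_4 = (245 - 13^2)/19 = 76/19 = 4, a_4 = floor((15 + 13)/4) = 7.
  m_5 = 4*7 - 13 = 15, d_5 = (245 - 15^2)/4 = 20/4 = 5, a_5 = floor((15 + 15)/5) = 6.
  m_6 = 5*6 - 15 = 15, d_6 = (245 - 15^2)/5 = 20/5 = 4, a_6 = floor((15 + 15)/4) = 7.
  m_7 = 4*7 - 15 = 13, d_7 = (245 - 13^2)/4 = 76/4 = 19, a_7 = floor((15 + 13)/19) = 1.
  m_8 = 19*1 - 13 = 6, d_8 = (245 - 6^2)/19 = 209/19 = 11, a_8 = floor((15 + 6)/11) = 1.
  m_9 = 11*1 - 6 = 5, d_9 = (245 - 5^2)/11 = 220/11 = 20, a_9 = floor((15 + 5)/20) = 1.
  m_10 = 20*1 - 5 = 15, d_10 = (245 - 15^2)/20 = 20/20 = 1, a_10 = floor((15 + 15)/1) = 30.
  m_11 = 1*30 - 15 = 15, d_11 = (245 - 15^2)/1 = 20/1 = 20: (m_11, d_11) = (m_1, d_1) = (15, 20), so from here the quotients repeat a_1, ..., a_10; the period length is 10.
So sqrt(245) = [15; (1, 1, 1, 7, 6, 7, 1, 1, 1, 30)] with period length k = 10.
k is even, so the fundamental solution of x^2 - 245y^2 = 1 is (p_{k-1}, q_{k-1}) = (p_9, q_9); compute convergents through index 9.
Convergents (p_i = a_i*p_{i-1} + p_{i-2}, q_i = a_i*q_{i-1} + q_{i-2} with p_{-2}=0, p_{-1}=1, q_{-2}=1, q_{-1}=0):
  i=0: a_0=15, p_0 = 15*1 + 0 = 15, q_0 = 15*0 + 1 = 1.
  i=1: a_1=1, p_1 = 1*15 + 1 = 16, q_1 = 1*1 + 0 = 1.
  i=2: a_2=1, p_2 = 1*16 + 15 = 31, q_2 = 1*1 + 1 = 2.
  i=3: a_3=1, p_3 = 1*31 + 16 = 47, q_3 = 1*2 + 1 = 3.
  i=4: a_4=7, p_4 = 7*47 + 31 = 360, q_4 = 7*3 + 2 = 23.
  i=5: a_5=6, p_5 = 6*360 + 47 = 2207, q_5 = 6*23 + 3 = 141.
  i=6: a_6=7, p_6 = 7*2207 + 360 = 15809, q_6 = 7*141 + 23 = 1010.
  i=7: a_7=1, p_7 = 1*15809 + 2207 = 18016, q_7 = 1*1010 + 141 = 1151.
  i=8: a_8=1, p_8 = 1*18016 + 15809 = 33825, q_8 = 1*1151 + 1010 = 2161.
  i=9: a_9=1, p_9 = 1*33825 + 18016 = 51841, q_9 = 1*2161 + 1151 = 3312.
Check: 51841^2 - 245*3312^2 = 2687489281 - 2687489280 = 1, so (x, y) = (51841, 3312) solves the equation, and by the theorem it is the least positive solution.

(x, y) = (51841, 3312)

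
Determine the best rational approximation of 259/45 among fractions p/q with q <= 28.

Expand x = 259/45 as a continued fraction with the Euclidean algorithm:
  259 = 5*45 + 34, so a_0 = 5.
  45 = 1*34 + 11, so a_1 = 1.
  34 = 3*11 + 1, so a_2 = 3.
  11 = 11*1 + 0, so a_3 = 11.
so x = [5; 1, 3, 11].
Convergents (p_i = a_i*p_{i-1} + p_{i-2}, q_i = a_i*q_{i-1} + q_{i-2} with p_{-2}=0, p_{-1}=1, q_{-2}=1, q_{-1}=0), until the denominator exceeds 28:
  i=0: a_0=5, p_0 = 5*1 + 0 = 5, q_0 = 5*0 + 1 = 1.
  i=1: a_1=1, p_1 = 1*5 + 1 = 6, q_1 = 1*1 + 0 = 1.
  i=2: a_2=3, p_2 = 3*6 + 5 = 23, q_2 = 3*1 + 1 = 4.
  i=3: a_3=11, p_3 = 11*23 + 6 = 259, q_3 = 11*4 + 1 = 45.
q_3 = 45 > 28, so the last convergent with denominator <= 28 is p_2/q_2 = 23/4.
The closest fraction with denominator <= 28 is either p_2/q_2 or the intermediate fraction (k*p_2 + p_1)/(k*q_2 + q_1) with the largest k >= 1 whose denominator stays <= 28; these approach x as k grows, and every other convergent or intermediate fraction in range is farther away.
Largest k: floor((28 - q_1)/q_2) = floor((28 - 1)/4) = 6.
That gives (6*23 + 6)/(6*4 + 1) = 144/25.
Compare the errors: |x - 23/4| = |259*4 - 23*45|/(45*4) = 1/180, and |x - 144/25| = |259*25 - 144*45|/(45*25) = 5/1125.
Cross-multiplying, 5*180 = 900 < 1125 = 1*1125, so 5/1125 is smaller: the intermediate fraction 144/25 is closer to x than 23/4.

144/25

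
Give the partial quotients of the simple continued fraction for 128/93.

Run the Euclidean algorithm on 128 and 93; the successive quotients are the partial quotients a_0, a_1, ... (each step inverts the fractional part left over by the previous one):
  128 = 1*93 + 35, so a_0 = 1.
  93 = 2*35 + 23, so a_1 = 2.
  35 = 1*23 + 12, so a_2 = 1.
  23 = 1*12 + 11, so a_3 = 1.
  12 = 1*11 + 1, so a_4 = 1.
  11 = 11*1 + 0, so a_5 = 11.
The remainder reaches 0 after 6 divisions, so the expansion has 6 partial quotients, read off in order.

[1; 2, 1, 1, 1, 11]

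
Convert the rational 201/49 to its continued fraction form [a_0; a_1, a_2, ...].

[4; 9, 1, 4]

Run the Euclidean algorithm on 201 and 49; the successive quotients are the partial quotients a_0, a_1, ... (each step inverts the fractional part left over by the previous one):
  201 = 4*49 + 5, so a_0 = 4.
  49 = 9*5 + 4, so a_1 = 9.
  5 = 1*4 + 1, so a_2 = 1.
  4 = 4*1 + 0, so a_3 = 4.
The remainder reaches 0 after 4 divisions, so the expansion has 4 partial quotients, read off in order.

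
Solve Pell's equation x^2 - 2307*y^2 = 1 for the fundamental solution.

(x, y) = (1537, 32)

First expand sqrt(2307) as a continued fraction. With x_i = (sqrt(2307) + m_i)/d_i and (m_0, d_0) = (0, 1): a_0 = floor(sqrt(2307)) = 48, since 48^2 = 2304 <= 2307 < 2401 = 49^2.
Iterate m_{i+1} = d_i*a_i - m_i, d_{i+1} = (2307 - m_{i+1}^2)/d_i, a_{i+1} = floor((a_0 + m_{i+1})/d_{i+1}):
  m_1 = 1*48 - 0 = 48, d_1 = (2307 - 48^2)/1 = 3/1 = 3, a_1 = floor((48 + 48)/3) = 32.
  m_2 = 3*32 - 48 = 48, d_2 = (2307 - 48^2)/3 = 3/3 = 1, a_2 = floor((48 + 48)/1) = 96.
  m_3 = 1*96 - 48 = 48, d_3 = (2307 - 48^2)/1 = 3/1 = 3: (m_3, d_3) = (m_1, d_1) = (48, 3), so from here the quotients repeat a_1, a_2; the period length is 2.
So sqrt(2307) = [48; (32, 96)] with period length k = 2.
k is even, so the fundamental solution of x^2 - 2307y^2 = 1 is (p_{k-1}, q_{k-1}) = (p_1, q_1); compute convergents through index 1.
Convergents (p_i = a_i*p_{i-1} + p_{i-2}, q_i = a_i*q_{i-1} + q_{i-2} with p_{-2}=0, p_{-1}=1, q_{-2}=1, q_{-1}=0):
  i=0: a_0=48, p_0 = 48*1 + 0 = 48, q_0 = 48*0 + 1 = 1.
  i=1: a_1=32, p_1 = 32*48 + 1 = 1537, q_1 = 32*1 + 0 = 32.
Check: 1537^2 - 2307*32^2 = 2362369 - 2362368 = 1, so (x, y) = (1537, 32) solves the equation, and by the theorem it is the least positive solution.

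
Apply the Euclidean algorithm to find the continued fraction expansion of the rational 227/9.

[25; 4, 2]

Run the Euclidean algorithm on 227 and 9; the successive quotients are the partial quotients a_0, a_1, ... (each step inverts the fractional part left over by the previous one):
  227 = 25*9 + 2, so a_0 = 25.
  9 = 4*2 + 1, so a_1 = 4.
  2 = 2*1 + 0, so a_2 = 2.
The remainder reaches 0 after 3 divisions, so the expansion has 3 partial quotients, read off in order.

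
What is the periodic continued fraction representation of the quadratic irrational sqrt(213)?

Write x_i = (sqrt(213) + m_i)/d_i with (m_0, d_0) = (0, 1). a_0 = floor(sqrt(213)) = 14, since 14^2 = 196 <= 213 < 225 = 15^2.
Iterate m_{i+1} = d_i*a_i - m_i, d_{i+1} = (213 - m_{i+1}^2)/d_i, a_{i+1} = floor((a_0 + m_{i+1})/d_{i+1}):
  m_1 = 1*14 - 0 = 14, d_1 = (213 - 14^2)/1 = 17/1 = 17, a_1 = floor((14 + 14)/17) = 1.
  m_2 = 17*1 - 14 = 3, d_2 = (213 - 3^2)/17 = 204/17 = 12, a_2 = floor((14 + 3)/12) = 1.
  m_3 = 12*1 - 3 = 9, d_3 = (213 - 9^2)/12 = 132/12 = 11, a_3 = floor((14 + 9)/11) = 2.
  m_4 = 11*2 - 9 = 13, d_4 = (213 - 13^2)/11 = 44/11 = 4, a_4 = floor((14 + 13)/4) = 6.
  m_5 = 4*6 - 13 = 11, d_5 = (213 - 11^2)/4 = 92/4 = 23, a_5 = floor((14 + 11)/23) = 1.
  m_6 = 23*1 - 11 = 12, d_6 = (213 - 12^2)/23 = 69/23 = 3, a_6 = floor((14 + 12)/3) = 8.
  m_7 = 3*8 - 12 = 12, d_7 = (213 - 12^2)/3 = 69/3 = 23, a_7 = floor((14 + 12)/23) = 1.
  m_8 = 23*1 - 12 = 11, d_8 = (213 - 11^2)/23 = 92/23 = 4, a_8 = floor((14 + 11)/4) = 6.
  m_9 = 4*6 - 11 = 13, d_9 = (213 - 13^2)/4 = 44/4 = 11, a_9 = floor((14 + 13)/11) = 2.
  m_10 = 11*2 - 13 = 9, d_10 = (213 - 9^2)/11 = 132/11 = 12, a_10 = floor((14 + 9)/12) = 1.
  m_11 = 12*1 - 9 = 3, d_11 = (213 - 3^2)/12 = 204/12 = 17, a_11 = floor((14 + 3)/17) = 1.
  m_12 = 17*1 - 3 = 14, d_12 = (213 - 14^2)/17 = 17/17 = 1, a_12 = floor((14 + 14)/1) = 28.
  m_13 = 1*28 - 14 = 14, d_13 = (213 - 14^2)/1 = 17/1 = 17: (m_13, d_13) = (m_1, d_1) = (14, 17), so from here the quotients repeat a_1, ..., a_12; the period length is 12.
Hence the expansion of sqrt(213) is a_0 = 14 followed by the repeating block 1, 1, 2, 6, 1, 8, 1, 6, 2, 1, 1, 28 (period 12).

[14; (1, 1, 2, 6, 1, 8, 1, 6, 2, 1, 1, 28)]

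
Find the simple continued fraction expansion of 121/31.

[3; 1, 9, 3]

Run the Euclidean algorithm on 121 and 31; the successive quotients are the partial quotients a_0, a_1, ... (each step inverts the fractional part left over by the previous one):
  121 = 3*31 + 28, so a_0 = 3.
  31 = 1*28 + 3, so a_1 = 1.
  28 = 9*3 + 1, so a_2 = 9.
  3 = 3*1 + 0, so a_3 = 3.
The remainder reaches 0 after 4 divisions, so the expansion has 4 partial quotients, read off in order.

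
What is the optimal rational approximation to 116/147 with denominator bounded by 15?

11/14

Expand x = 116/147 as a continued fraction with the Euclidean algorithm:
  116 = 0*147 + 116, so a_0 = 0.
  147 = 1*116 + 31, so a_1 = 1.
  116 = 3*31 + 23, so a_2 = 3.
  31 = 1*23 + 8, so a_3 = 1.
  23 = 2*8 + 7, so a_4 = 2.
  8 = 1*7 + 1, so a_5 = 1.
  7 = 7*1 + 0, so a_6 = 7.
so x = [0; 1, 3, 1, 2, 1, 7].
Convergents (p_i = a_i*p_{i-1} + p_{i-2}, q_i = a_i*q_{i-1} + q_{i-2} with p_{-2}=0, p_{-1}=1, q_{-2}=1, q_{-1}=0), until the denominator exceeds 15:
  i=0: a_0=0, p_0 = 0*1 + 0 = 0, q_0 = 0*0 + 1 = 1.
  i=1: a_1=1, p_1 = 1*0 + 1 = 1, q_1 = 1*1 + 0 = 1.
  i=2: a_2=3, p_2 = 3*1 + 0 = 3, q_2 = 3*1 + 1 = 4.
  i=3: a_3=1, p_3 = 1*3 + 1 = 4, q_3 = 1*4 + 1 = 5.
  i=4: a_4=2, p_4 = 2*4 + 3 = 11, q_4 = 2*5 + 4 = 14.
  i=5: a_5=1, p_5 = 1*11 + 4 = 15, q_5 = 1*14 + 5 = 19.
q_5 = 19 > 15, so the last convergent with denominator <= 15 is p_4/q_4 = 11/14.
The closest fraction with denominator <= 15 is either p_4/q_4 or the intermediate fraction (k*p_4 + p_3)/(k*q_4 + q_3) with the largest k >= 1 whose denominator stays <= 15; these approach x as k grows, and every other convergent or intermediate fraction in range is farther away.
Largest k: floor((15 - q_3)/q_4) = floor((15 - 5)/14) = 0.
Since k = 0, no intermediate fraction beyond p_4/q_4 has denominator <= 15, so the convergent 11/14 is the closest (its error is |116*14 - 11*147|/(147*14) = 7/2058).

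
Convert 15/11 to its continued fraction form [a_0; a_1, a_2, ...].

[1; 2, 1, 3]

Run the Euclidean algorithm on 15 and 11; the successive quotients are the partial quotients a_0, a_1, ... (each step inverts the fractional part left over by the previous one):
  15 = 1*11 + 4, so a_0 = 1.
  11 = 2*4 + 3, so a_1 = 2.
  4 = 1*3 + 1, so a_2 = 1.
  3 = 3*1 + 0, so a_3 = 3.
The remainder reaches 0 after 4 divisions, so the expansion has 4 partial quotients, read off in order.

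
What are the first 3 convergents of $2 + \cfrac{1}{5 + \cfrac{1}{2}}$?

2/1, 11/5, 24/11

Using the convergent recurrence p_i = a_i*p_{i-1} + p_{i-2}, q_i = a_i*q_{i-1} + q_{i-2} with p_{-2}=0, p_{-1}=1, q_{-2}=1, q_{-1}=0:
  i=0: a_0=2, p_0 = 2*1 + 0 = 2, q_0 = 2*0 + 1 = 1.
  i=1: a_1=5, p_1 = 5*2 + 1 = 11, q_1 = 5*1 + 0 = 5.
  i=2: a_2=2, p_2 = 2*11 + 2 = 24, q_2 = 2*5 + 1 = 11.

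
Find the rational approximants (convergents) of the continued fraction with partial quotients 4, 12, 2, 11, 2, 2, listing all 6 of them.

4/1, 49/12, 102/25, 1171/287, 2444/599, 6059/1485

Using the convergent recurrence p_i = a_i*p_{i-1} + p_{i-2}, q_i = a_i*q_{i-1} + q_{i-2} with p_{-2}=0, p_{-1}=1, q_{-2}=1, q_{-1}=0:
  i=0: a_0=4, p_0 = 4*1 + 0 = 4, q_0 = 4*0 + 1 = 1.
  i=1: a_1=12, p_1 = 12*4 + 1 = 49, q_1 = 12*1 + 0 = 12.
  i=2: a_2=2, p_2 = 2*49 + 4 = 102, q_2 = 2*12 + 1 = 25.
  i=3: a_3=11, p_3 = 11*102 + 49 = 1171, q_3 = 11*25 + 12 = 287.
  i=4: a_4=2, p_4 = 2*1171 + 102 = 2444, q_4 = 2*287 + 25 = 599.
  i=5: a_5=2, p_5 = 2*2444 + 1171 = 6059, q_5 = 2*599 + 287 = 1485.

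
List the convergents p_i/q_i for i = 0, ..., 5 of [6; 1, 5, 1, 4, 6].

Using the convergent recurrence p_i = a_i*p_{i-1} + p_{i-2}, q_i = a_i*q_{i-1} + q_{i-2} with p_{-2}=0, p_{-1}=1, q_{-2}=1, q_{-1}=0:
  i=0: a_0=6, p_0 = 6*1 + 0 = 6, q_0 = 6*0 + 1 = 1.
  i=1: a_1=1, p_1 = 1*6 + 1 = 7, q_1 = 1*1 + 0 = 1.
  i=2: a_2=5, p_2 = 5*7 + 6 = 41, q_2 = 5*1 + 1 = 6.
  i=3: a_3=1, p_3 = 1*41 + 7 = 48, q_3 = 1*6 + 1 = 7.
  i=4: a_4=4, p_4 = 4*48 + 41 = 233, q_4 = 4*7 + 6 = 34.
  i=5: a_5=6, p_5 = 6*233 + 48 = 1446, q_5 = 6*34 + 7 = 211.

6/1, 7/1, 41/6, 48/7, 233/34, 1446/211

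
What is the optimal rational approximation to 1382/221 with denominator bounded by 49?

294/47

Expand x = 1382/221 as a continued fraction with the Euclidean algorithm:
  1382 = 6*221 + 56, so a_0 = 6.
  221 = 3*56 + 53, so a_1 = 3.
  56 = 1*53 + 3, so a_2 = 1.
  53 = 17*3 + 2, so a_3 = 17.
  3 = 1*2 + 1, so a_4 = 1.
  2 = 2*1 + 0, so a_5 = 2.
so x = [6; 3, 1, 17, 1, 2].
Convergents (p_i = a_i*p_{i-1} + p_{i-2}, q_i = a_i*q_{i-1} + q_{i-2} with p_{-2}=0, p_{-1}=1, q_{-2}=1, q_{-1}=0), until the denominator exceeds 49:
  i=0: a_0=6, p_0 = 6*1 + 0 = 6, q_0 = 6*0 + 1 = 1.
  i=1: a_1=3, p_1 = 3*6 + 1 = 19, q_1 = 3*1 + 0 = 3.
  i=2: a_2=1, p_2 = 1*19 + 6 = 25, q_2 = 1*3 + 1 = 4.
  i=3: a_3=17, p_3 = 17*25 + 19 = 444, q_3 = 17*4 + 3 = 71.
q_3 = 71 > 49, so the last convergent with denominator <= 49 is p_2/q_2 = 25/4.
The closest fraction with denominator <= 49 is either p_2/q_2 or the intermediate fraction (k*p_2 + p_1)/(k*q_2 + q_1) with the largest k >= 1 whose denominator stays <= 49; these approach x as k grows, and every other convergent or intermediate fraction in range is farther away.
Largest k: floor((49 - q_1)/q_2) = floor((49 - 3)/4) = 11.
That gives (11*25 + 19)/(11*4 + 3) = 294/47.
Compare the errors: |x - 25/4| = |1382*4 - 25*221|/(221*4) = 3/884, and |x - 294/47| = |1382*47 - 294*221|/(221*47) = 20/10387.
Cross-multiplying, 20*884 = 17680 < 31161 = 3*10387, so 20/10387 is smaller: the intermediate fraction 294/47 is closer to x than 25/4.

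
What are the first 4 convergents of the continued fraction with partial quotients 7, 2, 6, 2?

Using the convergent recurrence p_i = a_i*p_{i-1} + p_{i-2}, q_i = a_i*q_{i-1} + q_{i-2} with p_{-2}=0, p_{-1}=1, q_{-2}=1, q_{-1}=0:
  i=0: a_0=7, p_0 = 7*1 + 0 = 7, q_0 = 7*0 + 1 = 1.
  i=1: a_1=2, p_1 = 2*7 + 1 = 15, q_1 = 2*1 + 0 = 2.
  i=2: a_2=6, p_2 = 6*15 + 7 = 97, q_2 = 6*2 + 1 = 13.
  i=3: a_3=2, p_3 = 2*97 + 15 = 209, q_3 = 2*13 + 2 = 28.

7/1, 15/2, 97/13, 209/28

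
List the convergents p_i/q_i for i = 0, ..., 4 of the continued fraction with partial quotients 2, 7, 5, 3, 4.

2/1, 15/7, 77/36, 246/115, 1061/496

Using the convergent recurrence p_i = a_i*p_{i-1} + p_{i-2}, q_i = a_i*q_{i-1} + q_{i-2} with p_{-2}=0, p_{-1}=1, q_{-2}=1, q_{-1}=0:
  i=0: a_0=2, p_0 = 2*1 + 0 = 2, q_0 = 2*0 + 1 = 1.
  i=1: a_1=7, p_1 = 7*2 + 1 = 15, q_1 = 7*1 + 0 = 7.
  i=2: a_2=5, p_2 = 5*15 + 2 = 77, q_2 = 5*7 + 1 = 36.
  i=3: a_3=3, p_3 = 3*77 + 15 = 246, q_3 = 3*36 + 7 = 115.
  i=4: a_4=4, p_4 = 4*246 + 77 = 1061, q_4 = 4*115 + 36 = 496.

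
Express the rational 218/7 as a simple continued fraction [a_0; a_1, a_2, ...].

[31; 7]

Run the Euclidean algorithm on 218 and 7; the successive quotients are the partial quotients a_0, a_1, ... (each step inverts the fractional part left over by the previous one):
  218 = 31*7 + 1, so a_0 = 31.
  7 = 7*1 + 0, so a_1 = 7.
The remainder reaches 0 after 2 divisions, so the expansion has 2 partial quotients, read off in order.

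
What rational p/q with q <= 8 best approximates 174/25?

7/1

Expand x = 174/25 as a continued fraction with the Euclidean algorithm:
  174 = 6*25 + 24, so a_0 = 6.
  25 = 1*24 + 1, so a_1 = 1.
  24 = 24*1 + 0, so a_2 = 24.
so x = [6; 1, 24].
Convergents (p_i = a_i*p_{i-1} + p_{i-2}, q_i = a_i*q_{i-1} + q_{i-2} with p_{-2}=0, p_{-1}=1, q_{-2}=1, q_{-1}=0), until the denominator exceeds 8:
  i=0: a_0=6, p_0 = 6*1 + 0 = 6, q_0 = 6*0 + 1 = 1.
  i=1: a_1=1, p_1 = 1*6 + 1 = 7, q_1 = 1*1 + 0 = 1.
  i=2: a_2=24, p_2 = 24*7 + 6 = 174, q_2 = 24*1 + 1 = 25.
q_2 = 25 > 8, so the last convergent with denominator <= 8 is p_1/q_1 = 7/1.
The closest fraction with denominator <= 8 is either p_1/q_1 or the intermediate fraction (k*p_1 + p_0)/(k*q_1 + q_0) with the largest k >= 1 whose denominator stays <= 8; these approach x as k grows, and every other convergent or intermediate fraction in range is farther away.
Largest k: floor((8 - q_0)/q_1) = floor((8 - 1)/1) = 7.
That gives (7*7 + 6)/(7*1 + 1) = 55/8.
Compare the errors: |x - 7/1| = |174*1 - 7*25|/(25*1) = 1/25, and |x - 55/8| = |174*8 - 55*25|/(25*8) = 17/200.
Cross-multiplying, 1*200 = 200 < 425 = 17*25, so 1/25 is smaller: the convergent 7/1 is closer to x than 55/8.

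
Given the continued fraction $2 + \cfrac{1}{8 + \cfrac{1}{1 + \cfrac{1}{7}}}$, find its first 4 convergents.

Using the convergent recurrence p_i = a_i*p_{i-1} + p_{i-2}, q_i = a_i*q_{i-1} + q_{i-2} with p_{-2}=0, p_{-1}=1, q_{-2}=1, q_{-1}=0:
  i=0: a_0=2, p_0 = 2*1 + 0 = 2, q_0 = 2*0 + 1 = 1.
  i=1: a_1=8, p_1 = 8*2 + 1 = 17, q_1 = 8*1 + 0 = 8.
  i=2: a_2=1, p_2 = 1*17 + 2 = 19, q_2 = 1*8 + 1 = 9.
  i=3: a_3=7, p_3 = 7*19 + 17 = 150, q_3 = 7*9 + 8 = 71.

2/1, 17/8, 19/9, 150/71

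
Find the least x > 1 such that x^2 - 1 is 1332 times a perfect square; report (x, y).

(x, y) = (73, 2)

First expand sqrt(1332) as a continued fraction. With x_i = (sqrt(1332) + m_i)/d_i and (m_0, d_0) = (0, 1): a_0 = floor(sqrt(1332)) = 36, since 36^2 = 1296 <= 1332 < 1369 = 37^2.
Iterate m_{i+1} = d_i*a_i - m_i, d_{i+1} = (1332 - m_{i+1}^2)/d_i, a_{i+1} = floor((a_0 + m_{i+1})/d_{i+1}):
  m_1 = 1*36 - 0 = 36, d_1 = (1332 - 36^2)/1 = 36/1 = 36, a_1 = floor((36 + 36)/36) = 2.
  m_2 = 36*2 - 36 = 36, d_2 = (1332 - 36^2)/36 = 36/36 = 1, a_2 = floor((36 + 36)/1) = 72.
  m_3 = 1*72 - 36 = 36, d_3 = (1332 - 36^2)/1 = 36/1 = 36: (m_3, d_3) = (m_1, d_1) = (36, 36), so from here the quotients repeat a_1, a_2; the period length is 2.
So sqrt(1332) = [36; (2, 72)] with period length k = 2.
k is even, so the fundamental solution of x^2 - 1332y^2 = 1 is (p_{k-1}, q_{k-1}) = (p_1, q_1); compute convergents through index 1.
Convergents (p_i = a_i*p_{i-1} + p_{i-2}, q_i = a_i*q_{i-1} + q_{i-2} with p_{-2}=0, p_{-1}=1, q_{-2}=1, q_{-1}=0):
  i=0: a_0=36, p_0 = 36*1 + 0 = 36, q_0 = 36*0 + 1 = 1.
  i=1: a_1=2, p_1 = 2*36 + 1 = 73, q_1 = 2*1 + 0 = 2.
Check: 73^2 - 1332*2^2 = 5329 - 5328 = 1, so (x, y) = (73, 2) solves the equation, and by the theorem it is the least positive solution.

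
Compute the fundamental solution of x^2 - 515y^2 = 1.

(x, y) = (17406, 767)

First expand sqrt(515) as a continued fraction. With x_i = (sqrt(515) + m_i)/d_i and (m_0, d_0) = (0, 1): a_0 = floor(sqrt(515)) = 22, since 22^2 = 484 <= 515 < 529 = 23^2.
Iterate m_{i+1} = d_i*a_i - m_i, d_{i+1} = (515 - m_{i+1}^2)/d_i, a_{i+1} = floor((a_0 + m_{i+1})/d_{i+1}):
  m_1 = 1*22 - 0 = 22, d_1 = (515 - 22^2)/1 = 31/1 = 31, a_1 = floor((22 + 22)/31) = 1.
  m_2 = 31*1 - 22 = 9, d_2 = (515 - 9^2)/31 = 434/31 = 14, a_2 = floor((22 + 9)/14) = 2.
  m_3 = 14*2 - 9 = 19, d_3 = (515 - 19^2)/14 = 154/14 = 11, a_3 = floor((22 + 19)/11) = 3.
  m_4 = 11*3 - 19 = 14, d_4 = (515 - 14^2)/11 = 319/11 = 29, a_4 = floor((22 + 14)/29) = 1.
  m_5 = 29*1 - 14 = 15, d_5 = (515 - 15^2)/29 = 290/29 = 10, a_5 = floor((22 + 15)/10) = 3.
  m_6 = 10*3 - 15 = 15, d_6 = (515 - 15^2)/10 = 290/10 = 29, a_6 = floor((22 + 15)/29) = 1.
  m_7 = 29*1 - 15 = 14, d_7 = (515 - 14^2)/29 = 319/29 = 11, a_7 = floor((22 + 14)/11) = 3.
  m_8 = 11*3 - 14 = 19, d_8 = (515 - 19^2)/11 = 154/11 = 14, a_8 = floor((22 + 19)/14) = 2.
  m_9 = 14*2 - 19 = 9, d_9 = (515 - 9^2)/14 = 434/14 = 31, a_9 = floor((22 + 9)/31) = 1.
  m_10 = 31*1 - 9 = 22, d_10 = (515 - 22^2)/31 = 31/31 = 1, a_10 = floor((22 + 22)/1) = 44.
  m_11 = 1*44 - 22 = 22, d_11 = (515 - 22^2)/1 = 31/1 = 31: (m_11, d_11) = (m_1, d_1) = (22, 31), so from here the quotients repeat a_1, ..., a_10; the period length is 10.
So sqrt(515) = [22; (1, 2, 3, 1, 3, 1, 3, 2, 1, 44)] with period length k = 10.
k is even, so the fundamental solution of x^2 - 515y^2 = 1 is (p_{k-1}, q_{k-1}) = (p_9, q_9); compute convergents through index 9.
Convergents (p_i = a_i*p_{i-1} + p_{i-2}, q_i = a_i*q_{i-1} + q_{i-2} with p_{-2}=0, p_{-1}=1, q_{-2}=1, q_{-1}=0):
  i=0: a_0=22, p_0 = 22*1 + 0 = 22, q_0 = 22*0 + 1 = 1.
  i=1: a_1=1, p_1 = 1*22 + 1 = 23, q_1 = 1*1 + 0 = 1.
  i=2: a_2=2, p_2 = 2*23 + 22 = 68, q_2 = 2*1 + 1 = 3.
  i=3: a_3=3, p_3 = 3*68 + 23 = 227, q_3 = 3*3 + 1 = 10.
  i=4: a_4=1, p_4 = 1*227 + 68 = 295, q_4 = 1*10 + 3 = 13.
  i=5: a_5=3, p_5 = 3*295 + 227 = 1112, q_5 = 3*13 + 10 = 49.
  i=6: a_6=1, p_6 = 1*1112 + 295 = 1407, q_6 = 1*49 + 13 = 62.
  i=7: a_7=3, p_7 = 3*1407 + 1112 = 5333, q_7 = 3*62 + 49 = 235.
  i=8: a_8=2, p_8 = 2*5333 + 1407 = 12073, q_8 = 2*235 + 62 = 532.
  i=9: a_9=1, p_9 = 1*12073 + 5333 = 17406, q_9 = 1*532 + 235 = 767.
Check: 17406^2 - 515*767^2 = 302968836 - 302968835 = 1, so (x, y) = (17406, 767) solves the equation, and by the theorem it is the least positive solution.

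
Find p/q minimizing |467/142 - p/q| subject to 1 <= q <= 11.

23/7

Expand x = 467/142 as a continued fraction with the Euclidean algorithm:
  467 = 3*142 + 41, so a_0 = 3.
  142 = 3*41 + 19, so a_1 = 3.
  41 = 2*19 + 3, so a_2 = 2.
  19 = 6*3 + 1, so a_3 = 6.
  3 = 3*1 + 0, so a_4 = 3.
so x = [3; 3, 2, 6, 3].
Convergents (p_i = a_i*p_{i-1} + p_{i-2}, q_i = a_i*q_{i-1} + q_{i-2} with p_{-2}=0, p_{-1}=1, q_{-2}=1, q_{-1}=0), until the denominator exceeds 11:
  i=0: a_0=3, p_0 = 3*1 + 0 = 3, q_0 = 3*0 + 1 = 1.
  i=1: a_1=3, p_1 = 3*3 + 1 = 10, q_1 = 3*1 + 0 = 3.
  i=2: a_2=2, p_2 = 2*10 + 3 = 23, q_2 = 2*3 + 1 = 7.
  i=3: a_3=6, p_3 = 6*23 + 10 = 148, q_3 = 6*7 + 3 = 45.
q_3 = 45 > 11, so the last convergent with denominator <= 11 is p_2/q_2 = 23/7.
The closest fraction with denominator <= 11 is either p_2/q_2 or the intermediate fraction (k*p_2 + p_1)/(k*q_2 + q_1) with the largest k >= 1 whose denominator stays <= 11; these approach x as k grows, and every other convergent or intermediate fraction in range is farther away.
Largest k: floor((11 - q_1)/q_2) = floor((11 - 3)/7) = 1.
That gives (1*23 + 10)/(1*7 + 3) = 33/10.
Compare the errors: |x - 23/7| = |467*7 - 23*142|/(142*7) = 3/994, and |x - 33/10| = |467*10 - 33*142|/(142*10) = 16/1420.
Cross-multiplying, 3*1420 = 4260 < 15904 = 16*994, so 3/994 is smaller: the convergent 23/7 is closer to x than 33/10.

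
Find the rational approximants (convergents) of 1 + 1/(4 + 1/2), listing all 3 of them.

Using the convergent recurrence p_i = a_i*p_{i-1} + p_{i-2}, q_i = a_i*q_{i-1} + q_{i-2} with p_{-2}=0, p_{-1}=1, q_{-2}=1, q_{-1}=0:
  i=0: a_0=1, p_0 = 1*1 + 0 = 1, q_0 = 1*0 + 1 = 1.
  i=1: a_1=4, p_1 = 4*1 + 1 = 5, q_1 = 4*1 + 0 = 4.
  i=2: a_2=2, p_2 = 2*5 + 1 = 11, q_2 = 2*4 + 1 = 9.

1/1, 5/4, 11/9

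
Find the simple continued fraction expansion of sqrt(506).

Write x_i = (sqrt(506) + m_i)/d_i with (m_0, d_0) = (0, 1). a_0 = floor(sqrt(506)) = 22, since 22^2 = 484 <= 506 < 529 = 23^2.
Iterate m_{i+1} = d_i*a_i - m_i, d_{i+1} = (506 - m_{i+1}^2)/d_i, a_{i+1} = floor((a_0 + m_{i+1})/d_{i+1}):
  m_1 = 1*22 - 0 = 22, d_1 = (506 - 22^2)/1 = 22/1 = 22, a_1 = floor((22 + 22)/22) = 2.
  m_2 = 22*2 - 22 = 22, d_2 = (506 - 22^2)/22 = 22/22 = 1, a_2 = floor((22 + 22)/1) = 44.
  m_3 = 1*44 - 22 = 22, d_3 = (506 - 22^2)/1 = 22/1 = 22: (m_3, d_3) = (m_1, d_1) = (22, 22), so from here the quotients repeat a_1, a_2; the period length is 2.
Hence the expansion of sqrt(506) is a_0 = 22 followed by the repeating block 2, 44 (period 2).

[22; (2, 44)]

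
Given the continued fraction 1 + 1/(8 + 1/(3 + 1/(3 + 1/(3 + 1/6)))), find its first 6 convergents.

Using the convergent recurrence p_i = a_i*p_{i-1} + p_{i-2}, q_i = a_i*q_{i-1} + q_{i-2} with p_{-2}=0, p_{-1}=1, q_{-2}=1, q_{-1}=0:
  i=0: a_0=1, p_0 = 1*1 + 0 = 1, q_0 = 1*0 + 1 = 1.
  i=1: a_1=8, p_1 = 8*1 + 1 = 9, q_1 = 8*1 + 0 = 8.
  i=2: a_2=3, p_2 = 3*9 + 1 = 28, q_2 = 3*8 + 1 = 25.
  i=3: a_3=3, p_3 = 3*28 + 9 = 93, q_3 = 3*25 + 8 = 83.
  i=4: a_4=3, p_4 = 3*93 + 28 = 307, q_4 = 3*83 + 25 = 274.
  i=5: a_5=6, p_5 = 6*307 + 93 = 1935, q_5 = 6*274 + 83 = 1727.

1/1, 9/8, 28/25, 93/83, 307/274, 1935/1727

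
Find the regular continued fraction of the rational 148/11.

[13; 2, 5]

Run the Euclidean algorithm on 148 and 11; the successive quotients are the partial quotients a_0, a_1, ... (each step inverts the fractional part left over by the previous one):
  148 = 13*11 + 5, so a_0 = 13.
  11 = 2*5 + 1, so a_1 = 2.
  5 = 5*1 + 0, so a_2 = 5.
The remainder reaches 0 after 3 divisions, so the expansion has 3 partial quotients, read off in order.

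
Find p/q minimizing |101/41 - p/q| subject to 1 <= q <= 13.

32/13

Expand x = 101/41 as a continued fraction with the Euclidean algorithm:
  101 = 2*41 + 19, so a_0 = 2.
  41 = 2*19 + 3, so a_1 = 2.
  19 = 6*3 + 1, so a_2 = 6.
  3 = 3*1 + 0, so a_3 = 3.
so x = [2; 2, 6, 3].
Convergents (p_i = a_i*p_{i-1} + p_{i-2}, q_i = a_i*q_{i-1} + q_{i-2} with p_{-2}=0, p_{-1}=1, q_{-2}=1, q_{-1}=0), until the denominator exceeds 13:
  i=0: a_0=2, p_0 = 2*1 + 0 = 2, q_0 = 2*0 + 1 = 1.
  i=1: a_1=2, p_1 = 2*2 + 1 = 5, q_1 = 2*1 + 0 = 2.
  i=2: a_2=6, p_2 = 6*5 + 2 = 32, q_2 = 6*2 + 1 = 13.
  i=3: a_3=3, p_3 = 3*32 + 5 = 101, q_3 = 3*13 + 2 = 41.
q_3 = 41 > 13, so the last convergent with denominator <= 13 is p_2/q_2 = 32/13.
The closest fraction with denominator <= 13 is either p_2/q_2 or the intermediate fraction (k*p_2 + p_1)/(k*q_2 + q_1) with the largest k >= 1 whose denominator stays <= 13; these approach x as k grows, and every other convergent or intermediate fraction in range is farther away.
Largest k: floor((13 - q_1)/q_2) = floor((13 - 2)/13) = 0.
Since k = 0, no intermediate fraction beyond p_2/q_2 has denominator <= 13, so the convergent 32/13 is the closest (its error is |101*13 - 32*41|/(41*13) = 1/533).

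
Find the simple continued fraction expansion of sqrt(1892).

Write x_i = (sqrt(1892) + m_i)/d_i with (m_0, d_0) = (0, 1). a_0 = floor(sqrt(1892)) = 43, since 43^2 = 1849 <= 1892 < 1936 = 44^2.
Iterate m_{i+1} = d_i*a_i - m_i, d_{i+1} = (1892 - m_{i+1}^2)/d_i, a_{i+1} = floor((a_0 + m_{i+1})/d_{i+1}):
  m_1 = 1*43 - 0 = 43, d_1 = (1892 - 43^2)/1 = 43/1 = 43, a_1 = floor((43 + 43)/43) = 2.
  m_2 = 43*2 - 43 = 43, d_2 = (1892 - 43^2)/43 = 43/43 = 1, a_2 = floor((43 + 43)/1) = 86.
  m_3 = 1*86 - 43 = 43, d_3 = (1892 - 43^2)/1 = 43/1 = 43: (m_3, d_3) = (m_1, d_1) = (43, 43), so from here the quotients repeat a_1, a_2; the period length is 2.
Hence the expansion of sqrt(1892) is a_0 = 43 followed by the repeating block 2, 86 (period 2).

[43; (2, 86)]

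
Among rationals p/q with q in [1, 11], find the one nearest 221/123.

9/5

Expand x = 221/123 as a continued fraction with the Euclidean algorithm:
  221 = 1*123 + 98, so a_0 = 1.
  123 = 1*98 + 25, so a_1 = 1.
  98 = 3*25 + 23, so a_2 = 3.
  25 = 1*23 + 2, so a_3 = 1.
  23 = 11*2 + 1, so a_4 = 11.
  2 = 2*1 + 0, so a_5 = 2.
so x = [1; 1, 3, 1, 11, 2].
Convergents (p_i = a_i*p_{i-1} + p_{i-2}, q_i = a_i*q_{i-1} + q_{i-2} with p_{-2}=0, p_{-1}=1, q_{-2}=1, q_{-1}=0), until the denominator exceeds 11:
  i=0: a_0=1, p_0 = 1*1 + 0 = 1, q_0 = 1*0 + 1 = 1.
  i=1: a_1=1, p_1 = 1*1 + 1 = 2, q_1 = 1*1 + 0 = 1.
  i=2: a_2=3, p_2 = 3*2 + 1 = 7, q_2 = 3*1 + 1 = 4.
  i=3: a_3=1, p_3 = 1*7 + 2 = 9, q_3 = 1*4 + 1 = 5.
  i=4: a_4=11, p_4 = 11*9 + 7 = 106, q_4 = 11*5 + 4 = 59.
q_4 = 59 > 11, so the last convergent with denominator <= 11 is p_3/q_3 = 9/5.
The closest fraction with denominator <= 11 is either p_3/q_3 or the intermediate fraction (k*p_3 + p_2)/(k*q_3 + q_2) with the largest k >= 1 whose denominator stays <= 11; these approach x as k grows, and every other convergent or intermediate fraction in range is farther away.
Largest k: floor((11 - q_2)/q_3) = floor((11 - 4)/5) = 1.
That gives (1*9 + 7)/(1*5 + 4) = 16/9.
Compare the errors: |x - 9/5| = |221*5 - 9*123|/(123*5) = 2/615, and |x - 16/9| = |221*9 - 16*123|/(123*9) = 21/1107.
Cross-multiplying, 2*1107 = 2214 < 12915 = 21*615, so 2/615 is smaller: the convergent 9/5 is closer to x than 16/9.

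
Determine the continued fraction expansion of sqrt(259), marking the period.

[16; (10, 1, 2, 3, 4, 3, 2, 1, 10, 32)]

Write x_i = (sqrt(259) + m_i)/d_i with (m_0, d_0) = (0, 1). a_0 = floor(sqrt(259)) = 16, since 16^2 = 256 <= 259 < 289 = 17^2.
Iterate m_{i+1} = d_i*a_i - m_i, d_{i+1} = (259 - m_{i+1}^2)/d_i, a_{i+1} = floor((a_0 + m_{i+1})/d_{i+1}):
  m_1 = 1*16 - 0 = 16, d_1 = (259 - 16^2)/1 = 3/1 = 3, a_1 = floor((16 + 16)/3) = 10.
  m_2 = 3*10 - 16 = 14, d_2 = (259 - 14^2)/3 = 63/3 = 21, a_2 = floor((16 + 14)/21) = 1.
  m_3 = 21*1 - 14 = 7, d_3 = (259 - 7^2)/21 = 210/21 = 10, a_3 = floor((16 + 7)/10) = 2.
  m_4 = 10*2 - 7 = 13, d_4 = (259 - 13^2)/10 = 90/10 = 9, a_4 = floor((16 + 13)/9) = 3.
  m_5 = 9*3 - 13 = 14, d_5 = (259 - 14^2)/9 = 63/9 = 7, a_5 = floor((16 + 14)/7) = 4.
  m_6 = 7*4 - 14 = 14, d_6 = (259 - 14^2)/7 = 63/7 = 9, a_6 = floor((16 + 14)/9) = 3.
  m_7 = 9*3 - 14 = 13, d_7 = (259 - 13^2)/9 = 90/9 = 10, a_7 = floor((16 + 13)/10) = 2.
  m_8 = 10*2 - 13 = 7, d_8 = (259 - 7^2)/10 = 210/10 = 21, a_8 = floor((16 + 7)/21) = 1.
  m_9 = 21*1 - 7 = 14, d_9 = (259 - 14^2)/21 = 63/21 = 3, a_9 = floor((16 + 14)/3) = 10.
  m_10 = 3*10 - 14 = 16, d_10 = (259 - 16^2)/3 = 3/3 = 1, a_10 = floor((16 + 16)/1) = 32.
  m_11 = 1*32 - 16 = 16, d_11 = (259 - 16^2)/1 = 3/1 = 3: (m_11, d_11) = (m_1, d_1) = (16, 3), so from here the quotients repeat a_1, ..., a_10; the period length is 10.
Hence the expansion of sqrt(259) is a_0 = 16 followed by the repeating block 10, 1, 2, 3, 4, 3, 2, 1, 10, 32 (period 10).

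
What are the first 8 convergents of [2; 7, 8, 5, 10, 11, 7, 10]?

Using the convergent recurrence p_i = a_i*p_{i-1} + p_{i-2}, q_i = a_i*q_{i-1} + q_{i-2} with p_{-2}=0, p_{-1}=1, q_{-2}=1, q_{-1}=0:
  i=0: a_0=2, p_0 = 2*1 + 0 = 2, q_0 = 2*0 + 1 = 1.
  i=1: a_1=7, p_1 = 7*2 + 1 = 15, q_1 = 7*1 + 0 = 7.
  i=2: a_2=8, p_2 = 8*15 + 2 = 122, q_2 = 8*7 + 1 = 57.
  i=3: a_3=5, p_3 = 5*122 + 15 = 625, q_3 = 5*57 + 7 = 292.
  i=4: a_4=10, p_4 = 10*625 + 122 = 6372, q_4 = 10*292 + 57 = 2977.
  i=5: a_5=11, p_5 = 11*6372 + 625 = 70717, q_5 = 11*2977 + 292 = 33039.
  i=6: a_6=7, p_6 = 7*70717 + 6372 = 501391, q_6 = 7*33039 + 2977 = 234250.
  i=7: a_7=10, p_7 = 10*501391 + 70717 = 5084627, q_7 = 10*234250 + 33039 = 2375539.

2/1, 15/7, 122/57, 625/292, 6372/2977, 70717/33039, 501391/234250, 5084627/2375539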